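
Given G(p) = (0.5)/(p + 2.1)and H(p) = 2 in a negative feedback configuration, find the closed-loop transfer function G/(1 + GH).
Closed-loop T = G/(1+GH).
Numerator: G_num * H_den = 0.5.
Denominator: G_den * H_den + G_num * H_num = (p + 2.1) + (1) = p + 3.1.
T(p) = (0.5)/(p + 3.1)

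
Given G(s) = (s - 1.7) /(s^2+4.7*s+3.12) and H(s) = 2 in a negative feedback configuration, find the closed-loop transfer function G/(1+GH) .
Closed-loop T = G/(1+GH).
Numerator: G_num * H_den = s - 1.7.
Denominator: G_den * H_den + G_num * H_num = (s^2 + 4.7*s + 3.12) + (2*s - 3.4) = s^2 + 6.7*s - 0.28.
T(s) = (s - 1.7)/(s^2 + 6.7*s - 0.28)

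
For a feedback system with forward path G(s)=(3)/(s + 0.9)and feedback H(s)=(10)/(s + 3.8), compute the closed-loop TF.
Closed-loop T = G/(1+GH).
Numerator: G_num * H_den = 3*s + 11.4.
Denominator: G_den * H_den + G_num * H_num = (s^2 + 4.7*s + 3.42) + (30) = s^2 + 4.7*s + 33.42.
T(s) = (3*s + 11.4)/(s^2 + 4.7*s + 33.42)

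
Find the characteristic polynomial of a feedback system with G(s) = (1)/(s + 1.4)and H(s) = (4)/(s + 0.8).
Characteristic poly = G_den * H_den + G_num * H_num = (s^2 + 2.2*s + 1.12) + (4) = s^2 + 2.2*s + 5.12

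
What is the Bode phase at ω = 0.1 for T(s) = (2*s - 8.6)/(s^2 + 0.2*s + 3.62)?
Substitute s = j*0.1: T(j0.1) = -2.38189 + 0.0685977j.
∠T(j0.1) = atan2(Im, Re) = atan2(0.0685977, -2.38189) = 178.35°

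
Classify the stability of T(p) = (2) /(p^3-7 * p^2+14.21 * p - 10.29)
Denominator: p^3 - 7*p^2 + 14.21*p - 10.29 = (p - 4.2)(p^2 - 2.8*p + 2.45). Poles: 1.4 + 0.7j, 1.4 - 0.7j, 4.2. Unstable (3 pole(s) in RHP)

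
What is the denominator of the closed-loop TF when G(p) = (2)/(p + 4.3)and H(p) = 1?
Characteristic poly = G_den * H_den + G_num * H_num = (p + 4.3) + (2) = p + 6.3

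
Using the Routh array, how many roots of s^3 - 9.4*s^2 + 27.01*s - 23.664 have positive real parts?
Routh array:
s^3: [1, 27.01]; s^2: [-9.4, -23.664]; s^1: [24.4926]; s^0: [-23.664]
First column: [1, -9.4, 24.4926, -23.664]. Sign changes = RHP roots = 3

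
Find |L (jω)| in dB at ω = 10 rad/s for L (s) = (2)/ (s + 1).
Substitute s = j*10: L(j10) = 0.019802 - 0.19802j.
|L(j10)| = sqrt(Re² + Im²) = 0.199.
20*log₁₀(0.199) = -14.02 dB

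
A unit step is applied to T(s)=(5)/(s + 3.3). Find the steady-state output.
FVT: lim_{t→∞} y(t) = lim_{s→0} s*Y(s) where Y(s) = T(s)/s.
= lim_{s→0} T(s) = T(0) = num(0)/den(0) = 5/3.3 = 1.515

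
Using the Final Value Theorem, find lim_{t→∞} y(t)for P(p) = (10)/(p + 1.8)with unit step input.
FVT: lim_{t→∞} y(t) = lim_{p→0} p*Y(p) where Y(p) = P(p)/p.
= lim_{p→0} P(p) = P(0) = num(0)/den(0) = 10/1.8 = 5.556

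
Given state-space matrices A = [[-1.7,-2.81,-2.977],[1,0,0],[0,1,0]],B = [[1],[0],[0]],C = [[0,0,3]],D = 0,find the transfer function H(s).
H(s) = C(sI - A)⁻¹B + D.
Characteristic polynomial det(sI - A) = s^3 + 1.7*s^2 + 2.81*s + 2.977.
Numerator from C·adj(sI-A)·B + D·det(sI-A) = 3.
H(s) = (3)/(s^3 + 1.7*s^2 + 2.81*s + 2.977)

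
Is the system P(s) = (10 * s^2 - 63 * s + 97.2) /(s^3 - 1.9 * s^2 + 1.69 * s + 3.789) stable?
Denominator: s^3 - 1.9*s^2 + 1.69*s + 3.789 = (s + 0.9)(s^2 - 2.8*s + 4.21). Poles: -0.9, 1.4 + 1.5j, 1.4 - 1.5j. All Re(p)<0: No (unstable)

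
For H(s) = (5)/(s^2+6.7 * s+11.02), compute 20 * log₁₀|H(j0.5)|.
Substitute s = j*0.5: H(j0.5) = 0.423298 - 0.131666j.
|H(j0.5)| = sqrt(Re² + Im²) = 0.4433.
20*log₁₀(0.4433) = -7.07 dB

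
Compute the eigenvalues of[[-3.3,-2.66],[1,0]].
Eigenvalues solve det(λI - A) = 0.
Characteristic polynomial: λ^2 + 3.3*λ + 2.66 = 0.
Factor: (λ + 1.9)(λ + 1.4) = 0.
Roots: -1.4, -1.9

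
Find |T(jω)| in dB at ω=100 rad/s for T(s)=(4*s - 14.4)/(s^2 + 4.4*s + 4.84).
Substitute s = j*100: T(j100) = 0.00319621 - 0.0398787j.
|T(j100)| = sqrt(Re² + Im²) = 0.04001.
20*log₁₀(0.04001) = -27.96 dB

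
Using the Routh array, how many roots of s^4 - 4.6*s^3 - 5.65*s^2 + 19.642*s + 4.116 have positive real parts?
Routh array:
s^4: [1, -5.65, 4.116]; s^3: [-4.6, 19.642]; s^2: [-1.38, 4.116]; s^1: [5.922]; s^0: [4.116]
First column: [1, -4.6, -1.38, 5.922, 4.116]. Sign changes = RHP roots = 2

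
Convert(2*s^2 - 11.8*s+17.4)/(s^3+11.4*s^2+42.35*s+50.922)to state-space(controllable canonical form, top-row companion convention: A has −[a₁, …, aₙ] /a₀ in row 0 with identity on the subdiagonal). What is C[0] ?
Reachable canonical form: C = numerator coefficients (right-aligned, zero-padded to length n).
num = 2*s^2 - 11.8*s + 17.4, C = [[2, -11.8, 17.4]].
C[0] = 2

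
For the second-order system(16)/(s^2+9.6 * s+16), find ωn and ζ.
Standard form: ωn²/(s²+2ζωn·s+ωn²).
const=16=ωn² → ωn=4, s coeff=9.6=2ζωn → ζ=1.2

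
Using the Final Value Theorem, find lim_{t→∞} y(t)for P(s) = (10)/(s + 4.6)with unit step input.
FVT: lim_{t→∞} y(t) = lim_{s→0} s*Y(s) where Y(s) = P(s)/s.
= lim_{s→0} P(s) = P(0) = num(0)/den(0) = 10/4.6 = 2.174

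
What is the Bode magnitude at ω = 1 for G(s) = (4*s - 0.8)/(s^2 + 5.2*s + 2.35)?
Substitute s = j*1: G(j1) = 0.683239 + 0.331226j.
|G(j1)| = sqrt(Re² + Im²) = 0.7593.
20*log₁₀(0.7593) = -2.39 dB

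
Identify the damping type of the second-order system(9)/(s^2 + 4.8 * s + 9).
Standard form: ωn²/(s²+2ζωn·s+ωn²) gives ωn=3, ζ=0.8.
Underdamped (ζ = 0.8 < 1)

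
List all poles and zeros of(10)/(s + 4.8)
Set denominator = 0: s + 4.8 = 0 → Poles: -4.8
Numerator is a nonzero constant (10) → Zeros: none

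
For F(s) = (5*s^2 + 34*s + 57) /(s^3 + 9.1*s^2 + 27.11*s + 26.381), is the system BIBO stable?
Denominator: s^3 + 9.1*s^2 + 27.11*s + 26.381 = (s + 3.1)(s + 3.7)(s + 2.3). Poles: -2.3, -3.1, -3.7. All Re(p)<0: Yes (stable)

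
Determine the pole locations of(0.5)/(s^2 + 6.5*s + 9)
Set denominator = 0: s^2 + 6.5*s + 9 = (s + 2)(s + 4.5) = 0 → Poles: -2, -4.5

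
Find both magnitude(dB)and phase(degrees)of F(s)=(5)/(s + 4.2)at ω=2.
Substitute s = j*2: F(j2) = 0.970425 - 0.462107j.
|F| = 20*log₁₀(sqrt(Re²+Im²)) = 0.63 dB.
∠F = atan2(Im, Re) = -25.46°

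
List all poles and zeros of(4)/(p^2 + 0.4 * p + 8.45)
Set denominator = 0: p^2 + 0.4*p + 8.45 = 0 → Poles: -0.2 + 2.9j, -0.2 - 2.9j
Numerator is a nonzero constant (4) → Zeros: none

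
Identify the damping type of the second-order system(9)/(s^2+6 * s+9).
Standard form: ωn²/(s²+2ζωn·s+ωn²) gives ωn=3, ζ=1.
Critically damped (ζ = 1)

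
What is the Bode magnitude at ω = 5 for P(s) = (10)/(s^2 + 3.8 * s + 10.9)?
Substitute s = j*5: P(j5) = -0.251871 - 0.339401j.
|P(j5)| = sqrt(Re² + Im²) = 0.4226.
20*log₁₀(0.4226) = -7.48 dB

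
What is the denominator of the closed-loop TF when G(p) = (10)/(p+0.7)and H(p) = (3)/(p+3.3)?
Characteristic poly = G_den * H_den + G_num * H_num = (p^2 + 4*p + 2.31) + (30) = p^2 + 4*p + 32.31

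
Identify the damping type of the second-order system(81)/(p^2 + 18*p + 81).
Standard form: ωn²/(p²+2ζωn·p+ωn²) gives ωn=9, ζ=1.
Critically damped (ζ = 1)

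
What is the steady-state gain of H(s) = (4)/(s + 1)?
DC gain = H(0) = num(0)/den(0) = 4/1 = 4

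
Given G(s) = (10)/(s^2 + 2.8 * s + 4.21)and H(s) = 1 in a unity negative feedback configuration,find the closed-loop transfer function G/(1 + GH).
Closed-loop T = G/(1+GH).
Numerator: G_num * H_den = 10.
Denominator: G_den * H_den + G_num * H_num = (s^2 + 2.8*s + 4.21) + (10) = s^2 + 2.8*s + 14.21.
T(s) = (10)/(s^2 + 2.8*s + 14.21)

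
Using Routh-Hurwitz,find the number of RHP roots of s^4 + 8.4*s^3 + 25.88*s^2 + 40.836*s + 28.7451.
Routh array:
s^4: [1, 25.88, 28.7451]; s^3: [8.4, 40.836]; s^2: [21.0186, 28.7451]; s^1: [29.3481]; s^0: [28.7451]
First column: [1, 8.4, 21.0186, 29.3481, 28.7451]. Sign changes = RHP roots = 0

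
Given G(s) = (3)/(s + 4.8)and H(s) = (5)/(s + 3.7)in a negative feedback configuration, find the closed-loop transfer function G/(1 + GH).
Closed-loop T = G/(1+GH).
Numerator: G_num * H_den = 3*s + 11.1.
Denominator: G_den * H_den + G_num * H_num = (s^2 + 8.5*s + 17.76) + (15) = s^2 + 8.5*s + 32.76.
T(s) = (3*s + 11.1)/(s^2 + 8.5*s + 32.76)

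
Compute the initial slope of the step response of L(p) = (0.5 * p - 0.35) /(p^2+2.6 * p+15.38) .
IVT: y'(0⁺) = lim_{p→∞} p²·Y(p) = lim_{p→∞} p·L(p).
deg(num) = 1, deg(den) = 2, relative degree = 1, so p·L(p) → (leading num)/(leading den) = 0.5/1 = 0.5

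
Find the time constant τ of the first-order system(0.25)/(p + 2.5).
First-order system: τ = -1/pole. Pole = -2.5. τ = -1/(-2.5) = 0.4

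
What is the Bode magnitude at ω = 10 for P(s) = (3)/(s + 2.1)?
Substitute s = j*10: P(j10) = 0.060339 - 0.287329j.
|P(j10)| = sqrt(Re² + Im²) = 0.2936.
20*log₁₀(0.2936) = -10.64 dB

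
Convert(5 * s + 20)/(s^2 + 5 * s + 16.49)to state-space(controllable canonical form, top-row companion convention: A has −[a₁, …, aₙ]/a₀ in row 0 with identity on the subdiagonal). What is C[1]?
Reachable canonical form: C = numerator coefficients (right-aligned, zero-padded to length n).
num = 5*s + 20, C = [[5, 20]].
C[1] = 20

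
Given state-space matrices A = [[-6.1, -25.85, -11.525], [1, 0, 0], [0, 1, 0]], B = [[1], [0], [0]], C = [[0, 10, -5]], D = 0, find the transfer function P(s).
P(s) = C(sI - A)⁻¹B + D.
Characteristic polynomial det(sI - A) = s^3 + 6.1*s^2 + 25.85*s + 11.525.
Numerator from C·adj(sI-A)·B + D·det(sI-A) = 10*s - 5.
P(s) = (10*s - 5)/(s^3 + 6.1*s^2 + 25.85*s + 11.525)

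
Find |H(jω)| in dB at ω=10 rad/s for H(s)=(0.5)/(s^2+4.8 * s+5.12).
Substitute s = j*10: H(j10) = -0.00419592 - 0.00212273j.
|H(j10)| = sqrt(Re² + Im²) = 0.004702.
20*log₁₀(0.004702) = -46.55 dB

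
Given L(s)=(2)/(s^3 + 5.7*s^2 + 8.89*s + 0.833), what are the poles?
Set denominator = 0: s^3 + 5.7*s^2 + 8.89*s + 0.833 = (s + 0.1)(s^2 + 5.6*s + 8.33) = 0 → Poles: -0.1, -2.8 + 0.7j, -2.8 - 0.7j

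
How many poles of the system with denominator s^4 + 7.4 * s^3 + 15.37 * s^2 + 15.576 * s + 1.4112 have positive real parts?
s^4 + 7.4*s^3 + 15.37*s^2 + 15.576*s + 1.4112 = (s + 0.1)(s + 4.9)(s^2 + 2.4*s + 2.88). Poles: -0.1, -1.2 + 1.2j, -1.2 - 1.2j, -4.9. RHP poles (Re>0): 0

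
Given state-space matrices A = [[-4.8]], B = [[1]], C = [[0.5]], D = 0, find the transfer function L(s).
L(s) = C(sI - A)⁻¹B + D.
Characteristic polynomial det(sI - A) = s + 4.8.
Numerator from C·adj(sI-A)·B + D·det(sI-A) = 0.5.
L(s) = (0.5)/(s + 4.8)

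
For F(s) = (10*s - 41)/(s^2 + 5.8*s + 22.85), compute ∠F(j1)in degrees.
Substitute s = j*1: F(j1) = -1.63943 + 0.892846j.
∠F(j1) = atan2(Im, Re) = atan2(0.892846, -1.63943) = 151.43°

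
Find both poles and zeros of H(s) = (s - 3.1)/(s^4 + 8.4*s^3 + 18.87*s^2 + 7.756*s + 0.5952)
Set denominator = 0: s^4 + 8.4*s^3 + 18.87*s^2 + 7.756*s + 0.5952 = (s + 3.1)(s + 4.8)(s + 0.1)(s + 0.4) = 0 → Poles: -0.1, -0.4, -3.1, -4.8
Set numerator = 0: s - 3.1 = 0 → Zeros: 3.1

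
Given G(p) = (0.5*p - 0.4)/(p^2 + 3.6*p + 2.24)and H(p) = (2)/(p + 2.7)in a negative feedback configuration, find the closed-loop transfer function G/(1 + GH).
Closed-loop T = G/(1+GH).
Numerator: G_num * H_den = 0.5*p^2 + 0.95*p - 1.08.
Denominator: G_den * H_den + G_num * H_num = (p^3 + 6.3*p^2 + 11.96*p + 6.048) + (p - 0.8) = p^3 + 6.3*p^2 + 12.96*p + 5.248.
T(p) = (0.5*p^2 + 0.95*p - 1.08)/(p^3 + 6.3*p^2 + 12.96*p + 5.248)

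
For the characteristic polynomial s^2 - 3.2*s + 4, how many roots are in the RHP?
Poles: 1.6 + 1.2j, 1.6 - 1.2j. RHP poles (Re>0): 2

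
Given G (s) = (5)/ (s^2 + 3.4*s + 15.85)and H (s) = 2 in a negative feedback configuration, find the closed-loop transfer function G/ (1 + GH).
Closed-loop T = G/(1+GH).
Numerator: G_num * H_den = 5.
Denominator: G_den * H_den + G_num * H_num = (s^2 + 3.4*s + 15.85) + (10) = s^2 + 3.4*s + 25.85.
T(s) = (5)/(s^2 + 3.4*s + 25.85)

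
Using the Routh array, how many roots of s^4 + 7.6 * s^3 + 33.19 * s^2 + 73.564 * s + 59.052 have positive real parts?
Routh array:
s^4: [1, 33.19, 59.052]; s^3: [7.6, 73.564]; s^2: [23.5105, 59.052]; s^1: [54.4749]; s^0: [59.052]
First column: [1, 7.6, 23.5105, 54.4749, 59.052]. Sign changes = RHP roots = 0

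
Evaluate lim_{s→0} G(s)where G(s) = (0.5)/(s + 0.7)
DC gain = G(0) = num(0)/den(0) = 0.5/0.7 = 0.7143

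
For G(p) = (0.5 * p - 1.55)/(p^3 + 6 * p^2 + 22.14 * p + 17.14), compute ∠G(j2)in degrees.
Substitute p = j*2: G(j2) = 0.0344114 + 0.0362166j.
∠G(j2) = atan2(Im, Re) = atan2(0.0362166, 0.0344114) = 46.46°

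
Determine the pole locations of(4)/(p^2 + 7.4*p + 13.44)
Set denominator = 0: p^2 + 7.4*p + 13.44 = (p + 3.2)(p + 4.2) = 0 → Poles: -3.2, -4.2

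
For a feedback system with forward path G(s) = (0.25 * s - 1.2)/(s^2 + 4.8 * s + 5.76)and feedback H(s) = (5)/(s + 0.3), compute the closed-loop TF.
Closed-loop T = G/(1+GH).
Numerator: G_num * H_den = 0.25*s^2 - 1.125*s - 0.36.
Denominator: G_den * H_den + G_num * H_num = (s^3 + 5.1*s^2 + 7.2*s + 1.728) + (1.25*s - 6) = s^3 + 5.1*s^2 + 8.45*s - 4.272.
T(s) = (0.25*s^2 - 1.125*s - 0.36)/(s^3 + 5.1*s^2 + 8.45*s - 4.272)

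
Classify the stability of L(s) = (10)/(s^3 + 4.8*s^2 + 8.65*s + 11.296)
Denominator: s^3 + 4.8*s^2 + 8.65*s + 11.296 = (s + 3.2)(s^2 + 1.6*s + 3.53). Poles: -0.8 + 1.7j, -0.8 - 1.7j, -3.2. Stable (all poles in LHP)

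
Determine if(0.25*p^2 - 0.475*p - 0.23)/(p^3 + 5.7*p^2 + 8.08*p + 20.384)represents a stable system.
Denominator: p^3 + 5.7*p^2 + 8.08*p + 20.384 = (p + 4.9)(p^2 + 0.8*p + 4.16). Poles: -0.4 + 2j, -0.4 - 2j, -4.9. All Re(p)<0: Yes (stable)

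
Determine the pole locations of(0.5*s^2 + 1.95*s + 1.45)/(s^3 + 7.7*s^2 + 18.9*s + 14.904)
Set denominator = 0: s^3 + 7.7*s^2 + 18.9*s + 14.904 = (s + 2.3)(s + 3.6)(s + 1.8) = 0 → Poles: -1.8, -2.3, -3.6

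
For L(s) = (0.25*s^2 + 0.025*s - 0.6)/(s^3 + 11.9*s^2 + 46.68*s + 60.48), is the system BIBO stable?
Denominator: s^3 + 11.9*s^2 + 46.68*s + 60.48 = (s + 4.8)(s + 3.5)(s + 3.6). Poles: -3.5, -3.6, -4.8. All Re(p)<0: Yes (stable)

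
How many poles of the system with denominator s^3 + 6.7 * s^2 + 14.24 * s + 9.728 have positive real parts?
s^3 + 6.7*s^2 + 14.24*s + 9.728 = (s + 1.9)(s + 1.6)(s + 3.2). Poles: -1.6, -1.9, -3.2. RHP poles (Re>0): 0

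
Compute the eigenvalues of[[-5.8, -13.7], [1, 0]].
Eigenvalues solve det(λI - A) = 0.
Characteristic polynomial: λ^2 + 5.8*λ + 13.7 = 0.
Roots: -2.9 + 2.3j, -2.9 - 2.3j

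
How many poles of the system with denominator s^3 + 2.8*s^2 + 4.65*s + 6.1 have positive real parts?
s^3 + 2.8*s^2 + 4.65*s + 6.1 = (s + 2)(s^2 + 0.8*s + 3.05). Poles: -0.4 + 1.7j, -0.4 - 1.7j, -2. RHP poles (Re>0): 0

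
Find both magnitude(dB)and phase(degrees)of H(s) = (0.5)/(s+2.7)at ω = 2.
Substitute s = j*2: H(j2) = 0.119575 - 0.088574j.
|H| = 20*log₁₀(sqrt(Re²+Im²)) = -16.55 dB.
∠H = atan2(Im, Re) = -36.53°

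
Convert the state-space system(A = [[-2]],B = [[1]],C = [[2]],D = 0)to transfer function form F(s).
F(s) = C(sI - A)⁻¹B + D.
Characteristic polynomial det(sI - A) = s + 2.
Numerator from C·adj(sI-A)·B + D·det(sI-A) = 2.
F(s) = (2)/(s + 2)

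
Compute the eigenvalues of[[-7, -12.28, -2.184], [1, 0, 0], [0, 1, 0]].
Eigenvalues solve det(λI - A) = 0.
Characteristic polynomial: λ^3 + 7*λ^2 + 12.28*λ + 2.184 = 0.
Factor: (λ + 4.2)(λ + 0.2)(λ + 2.6) = 0.
Roots: -0.2, -2.6, -4.2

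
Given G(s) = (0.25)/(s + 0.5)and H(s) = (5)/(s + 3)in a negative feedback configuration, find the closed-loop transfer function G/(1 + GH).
Closed-loop T = G/(1+GH).
Numerator: G_num * H_den = 0.25*s + 0.75.
Denominator: G_den * H_den + G_num * H_num = (s^2 + 3.5*s + 1.5) + (1.25) = s^2 + 3.5*s + 2.75.
T(s) = (0.25*s + 0.75)/(s^2 + 3.5*s + 2.75)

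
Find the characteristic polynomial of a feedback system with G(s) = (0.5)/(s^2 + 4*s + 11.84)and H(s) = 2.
Characteristic poly = G_den * H_den + G_num * H_num = (s^2 + 4*s + 11.84) + (1) = s^2 + 4*s + 12.84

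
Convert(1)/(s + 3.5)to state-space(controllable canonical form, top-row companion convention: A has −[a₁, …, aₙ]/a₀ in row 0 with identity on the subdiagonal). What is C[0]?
Reachable canonical form: C = numerator coefficients (right-aligned, zero-padded to length n).
num = 1, C = [[1]].
C[0] = 1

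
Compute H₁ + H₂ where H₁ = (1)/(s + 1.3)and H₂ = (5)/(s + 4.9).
Parallel: H = H₁ + H₂ = (n₁·d₂ + n₂·d₁)/(d₁·d₂).
n₁·d₂ = s + 4.9. n₂·d₁ = 5*s + 6.5. Sum = 6*s + 11.4. d₁·d₂ = s^2 + 6.2*s + 6.37.
H(s) = (6*s + 11.4)/(s^2 + 6.2*s + 6.37)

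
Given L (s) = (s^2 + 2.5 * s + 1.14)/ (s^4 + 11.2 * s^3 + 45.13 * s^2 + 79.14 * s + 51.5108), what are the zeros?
Set numerator = 0: s^2 + 2.5*s + 1.14 = (s + 1.9)(s + 0.6) = 0 → Zeros: -0.6, -1.9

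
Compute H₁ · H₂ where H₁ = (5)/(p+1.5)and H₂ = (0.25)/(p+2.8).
Series: H = H₁ · H₂ = (n₁·n₂)/(d₁·d₂).
Num: n₁·n₂ = 1.25. Den: d₁·d₂ = p^2 + 4.3*p + 4.2.
H(p) = (1.25)/(p^2 + 4.3*p + 4.2)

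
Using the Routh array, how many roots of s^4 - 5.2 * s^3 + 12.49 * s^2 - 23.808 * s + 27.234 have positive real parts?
Routh array:
s^4: [1, 12.49, 27.234]; s^3: [-5.2, -23.808]; s^2: [7.91154, 27.234]; s^1: [-5.90797]; s^0: [27.234]
First column: [1, -5.2, 7.91154, -5.90797, 27.234]. Sign changes = RHP roots = 4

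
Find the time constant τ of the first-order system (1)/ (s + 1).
First-order system: τ = -1/pole. Pole = -1. τ = -1/(-1) = 1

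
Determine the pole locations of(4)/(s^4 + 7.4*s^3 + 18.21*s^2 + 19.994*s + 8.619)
Set denominator = 0: s^4 + 7.4*s^3 + 18.21*s^2 + 19.994*s + 8.619 = (s + 1.3)(s + 3.9)(s^2 + 2.2*s + 1.7) = 0 → Poles: -1.1 + 0.7j, -1.1 - 0.7j, -1.3, -3.9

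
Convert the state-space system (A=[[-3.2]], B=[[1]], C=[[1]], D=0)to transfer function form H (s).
H(s) = C(sI - A)⁻¹B + D.
Characteristic polynomial det(sI - A) = s + 3.2.
Numerator from C·adj(sI-A)·B + D·det(sI-A) = 1.
H(s) = (1)/(s + 3.2)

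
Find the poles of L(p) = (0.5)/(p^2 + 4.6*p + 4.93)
Set denominator = 0: p^2 + 4.6*p + 4.93 = (p + 2.9)(p + 1.7) = 0 → Poles: -1.7, -2.9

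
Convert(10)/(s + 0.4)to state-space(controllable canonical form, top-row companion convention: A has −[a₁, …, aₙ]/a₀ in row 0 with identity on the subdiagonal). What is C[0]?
Reachable canonical form: C = numerator coefficients (right-aligned, zero-padded to length n).
num = 10, C = [[10]].
C[0] = 10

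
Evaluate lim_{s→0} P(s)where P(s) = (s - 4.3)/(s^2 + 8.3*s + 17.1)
DC gain = P(0) = num(0)/den(0) = -4.3/17.1 = -0.2515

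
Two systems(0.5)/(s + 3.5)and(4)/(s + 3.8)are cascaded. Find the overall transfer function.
Series: H = H₁ · H₂ = (n₁·n₂)/(d₁·d₂).
Num: n₁·n₂ = 2. Den: d₁·d₂ = s^2 + 7.3*s + 13.3.
H(s) = (2)/(s^2 + 7.3*s + 13.3)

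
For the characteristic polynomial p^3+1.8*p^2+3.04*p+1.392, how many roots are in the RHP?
p^3 + 1.8*p^2 + 3.04*p + 1.392 = (p + 0.6)(p^2 + 1.2*p + 2.32). Poles: -0.6, -0.6 + 1.4j, -0.6 - 1.4j. RHP poles (Re>0): 0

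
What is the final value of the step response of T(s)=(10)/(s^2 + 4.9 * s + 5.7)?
FVT: lim_{t→∞} y(t) = lim_{s→0} s*Y(s) where Y(s) = T(s)/s.
= lim_{s→0} T(s) = T(0) = num(0)/den(0) = 10/5.7 = 1.754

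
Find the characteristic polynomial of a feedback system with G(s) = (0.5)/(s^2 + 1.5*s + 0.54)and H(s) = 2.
Characteristic poly = G_den * H_den + G_num * H_num = (s^2 + 1.5*s + 0.54) + (1) = s^2 + 1.5*s + 1.54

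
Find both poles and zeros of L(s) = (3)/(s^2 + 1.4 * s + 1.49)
Set denominator = 0: s^2 + 1.4*s + 1.49 = 0 → Poles: -0.7 + 1j, -0.7 - 1j
Numerator is a nonzero constant (3) → Zeros: none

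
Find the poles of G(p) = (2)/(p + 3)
Set denominator = 0: p + 3 = 0 → Poles: -3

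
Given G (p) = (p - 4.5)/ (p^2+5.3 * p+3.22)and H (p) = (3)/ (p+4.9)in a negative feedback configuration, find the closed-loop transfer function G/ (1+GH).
Closed-loop T = G/(1+GH).
Numerator: G_num * H_den = p^2 + 0.4*p - 22.05.
Denominator: G_den * H_den + G_num * H_num = (p^3 + 10.2*p^2 + 29.19*p + 15.778) + (3*p - 13.5) = p^3 + 10.2*p^2 + 32.19*p + 2.278.
T(p) = (p^2 + 0.4*p - 22.05)/(p^3 + 10.2*p^2 + 32.19*p + 2.278)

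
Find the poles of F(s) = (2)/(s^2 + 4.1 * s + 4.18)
Set denominator = 0: s^2 + 4.1*s + 4.18 = (s + 1.9)(s + 2.2) = 0 → Poles: -1.9, -2.2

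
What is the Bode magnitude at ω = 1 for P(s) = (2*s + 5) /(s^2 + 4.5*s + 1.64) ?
Substitute s = j*1: P(j1) = 0.590525 - 1.02713j.
|P(j1)| = sqrt(Re² + Im²) = 1.185.
20*log₁₀(1.185) = 1.47 dB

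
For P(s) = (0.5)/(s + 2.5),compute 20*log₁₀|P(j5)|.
Substitute s = j*5: P(j5) = 0.04 - 0.08j.
|P(j5)| = sqrt(Re² + Im²) = 0.08944.
20*log₁₀(0.08944) = -20.97 dB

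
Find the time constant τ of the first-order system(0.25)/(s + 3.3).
First-order system: τ = -1/pole. Pole = -3.3. τ = -1/(-3.3) = 0.303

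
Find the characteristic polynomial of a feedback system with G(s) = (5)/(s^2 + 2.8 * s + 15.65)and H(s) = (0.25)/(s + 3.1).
Characteristic poly = G_den * H_den + G_num * H_num = (s^3 + 5.9*s^2 + 24.33*s + 48.515) + (1.25) = s^3 + 5.9*s^2 + 24.33*s + 49.765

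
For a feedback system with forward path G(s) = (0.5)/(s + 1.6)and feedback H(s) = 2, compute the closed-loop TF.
Closed-loop T = G/(1+GH).
Numerator: G_num * H_den = 0.5.
Denominator: G_den * H_den + G_num * H_num = (s + 1.6) + (1) = s + 2.6.
T(s) = (0.5)/(s + 2.6)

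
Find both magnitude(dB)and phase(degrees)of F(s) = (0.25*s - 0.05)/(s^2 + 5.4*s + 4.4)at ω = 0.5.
Substitute s = j*0.5: F(j0.5) = 0.00530342 + 0.0266701j.
|F| = 20*log₁₀(sqrt(Re²+Im²)) = -31.31 dB.
∠F = atan2(Im, Re) = 78.75°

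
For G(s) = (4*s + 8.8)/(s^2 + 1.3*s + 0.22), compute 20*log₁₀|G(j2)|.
Substitute s = j*2: G(j2) = -0.592159 - 2.52371j.
|G(j2)| = sqrt(Re² + Im²) = 2.592.
20*log₁₀(2.592) = 8.27 dB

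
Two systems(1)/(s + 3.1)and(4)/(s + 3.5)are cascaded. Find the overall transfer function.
Series: H = H₁ · H₂ = (n₁·n₂)/(d₁·d₂).
Num: n₁·n₂ = 4. Den: d₁·d₂ = s^2 + 6.6*s + 10.85.
H(s) = (4)/(s^2 + 6.6*s + 10.85)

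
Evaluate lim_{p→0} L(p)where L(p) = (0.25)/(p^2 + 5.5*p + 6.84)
DC gain = L(0) = num(0)/den(0) = 0.25/6.84 = 0.03655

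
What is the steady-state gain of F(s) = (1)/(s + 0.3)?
DC gain = F(0) = num(0)/den(0) = 1/0.3 = 3.333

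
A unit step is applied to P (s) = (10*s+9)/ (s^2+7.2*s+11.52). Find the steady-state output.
FVT: lim_{t→∞} y(t) = lim_{s→0} s*Y(s) where Y(s) = P(s)/s.
= lim_{s→0} P(s) = P(0) = num(0)/den(0) = 9/11.52 = 0.7812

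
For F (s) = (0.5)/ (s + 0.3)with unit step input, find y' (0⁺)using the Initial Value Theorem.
IVT: y'(0⁺) = lim_{s→∞} s²·Y(s) = lim_{s→∞} s·F(s).
deg(num) = 0, deg(den) = 1, relative degree = 1, so s·F(s) → (leading num)/(leading den) = 0.5/1 = 0.5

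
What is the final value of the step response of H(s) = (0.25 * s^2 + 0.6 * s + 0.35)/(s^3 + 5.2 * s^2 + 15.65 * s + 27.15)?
FVT: lim_{t→∞} y(t) = lim_{s→0} s*Y(s) where Y(s) = H(s)/s.
= lim_{s→0} H(s) = H(0) = num(0)/den(0) = 0.35/27.15 = 0.01289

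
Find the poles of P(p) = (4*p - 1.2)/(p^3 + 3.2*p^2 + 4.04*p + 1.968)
Set denominator = 0: p^3 + 3.2*p^2 + 4.04*p + 1.968 = (p + 1.2)(p^2 + 2*p + 1.64) = 0 → Poles: -1 + 0.8j, -1 - 0.8j, -1.2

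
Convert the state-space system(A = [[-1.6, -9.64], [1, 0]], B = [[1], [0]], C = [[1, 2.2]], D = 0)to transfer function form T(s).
T(s) = C(sI - A)⁻¹B + D.
Characteristic polynomial det(sI - A) = s^2 + 1.6*s + 9.64.
Numerator from C·adj(sI-A)·B + D·det(sI-A) = s + 2.2.
T(s) = (s + 2.2)/(s^2 + 1.6*s + 9.64)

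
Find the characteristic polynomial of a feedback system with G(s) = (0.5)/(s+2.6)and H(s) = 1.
Characteristic poly = G_den * H_den + G_num * H_num = (s + 2.6) + (0.5) = s + 3.1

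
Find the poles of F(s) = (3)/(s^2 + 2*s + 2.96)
Set denominator = 0: s^2 + 2*s + 2.96 = 0 → Poles: -1 + 1.4j, -1 - 1.4j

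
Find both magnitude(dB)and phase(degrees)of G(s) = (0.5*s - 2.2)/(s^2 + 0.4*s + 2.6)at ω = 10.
Substitute s = j*10: G(j10) = 0.0246539 - 0.0503222j.
|G| = 20*log₁₀(sqrt(Re²+Im²)) = -25.03 dB.
∠G = atan2(Im, Re) = -63.90°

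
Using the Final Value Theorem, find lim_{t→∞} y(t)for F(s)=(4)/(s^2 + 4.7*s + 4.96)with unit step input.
FVT: lim_{t→∞} y(t) = lim_{s→0} s*Y(s) where Y(s) = F(s)/s.
= lim_{s→0} F(s) = F(0) = num(0)/den(0) = 4/4.96 = 0.8065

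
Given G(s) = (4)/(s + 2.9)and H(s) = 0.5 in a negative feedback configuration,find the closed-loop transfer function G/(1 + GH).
Closed-loop T = G/(1+GH).
Numerator: G_num * H_den = 4.
Denominator: G_den * H_den + G_num * H_num = (s + 2.9) + (2) = s + 4.9.
T(s) = (4)/(s + 4.9)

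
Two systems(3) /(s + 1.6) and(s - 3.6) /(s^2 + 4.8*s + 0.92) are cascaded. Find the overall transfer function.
Series: H = H₁ · H₂ = (n₁·n₂)/(d₁·d₂).
Num: n₁·n₂ = 3*s - 10.8. Den: d₁·d₂ = s^3 + 6.4*s^2 + 8.6*s + 1.472.
H(s) = (3*s - 10.8)/(s^3 + 6.4*s^2 + 8.6*s + 1.472)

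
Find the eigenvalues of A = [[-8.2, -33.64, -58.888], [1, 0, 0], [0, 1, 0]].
Eigenvalues solve det(λI - A) = 0.
Characteristic polynomial: λ^3 + 8.2*λ^2 + 33.64*λ + 58.888 = 0.
Factor: (λ + 3.4)(λ^2 + 4.8*λ + 17.32) = 0.
Roots: -2.4 + 3.4j, -2.4 - 3.4j, -3.4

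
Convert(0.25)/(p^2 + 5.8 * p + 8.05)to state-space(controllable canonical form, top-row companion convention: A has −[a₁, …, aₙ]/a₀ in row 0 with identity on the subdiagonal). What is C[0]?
Reachable canonical form: C = numerator coefficients (right-aligned, zero-padded to length n).
num = 0.25, C = [[0, 0.25]].
C[0] = 0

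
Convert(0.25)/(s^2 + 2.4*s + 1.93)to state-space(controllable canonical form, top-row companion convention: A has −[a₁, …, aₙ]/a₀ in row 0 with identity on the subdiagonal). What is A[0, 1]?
Reachable canonical form for den = s^2 + 2.4*s + 1.93: top row of A = -[a₁,a₂,...,aₙ]/a₀, ones on the subdiagonal, zeros elsewhere.
A = [[-2.4, -1.93], [1, 0]].
A[0,1] = -1.93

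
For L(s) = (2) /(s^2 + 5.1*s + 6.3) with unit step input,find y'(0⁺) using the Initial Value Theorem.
IVT: y'(0⁺) = lim_{s→∞} s²·Y(s) = lim_{s→∞} s·L(s).
deg(num) = 0, deg(den) = 2, relative degree = 2 ≥ 2, so s·L(s) → 0. Initial slope = 0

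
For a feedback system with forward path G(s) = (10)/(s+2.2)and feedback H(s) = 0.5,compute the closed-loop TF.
Closed-loop T = G/(1+GH).
Numerator: G_num * H_den = 10.
Denominator: G_den * H_den + G_num * H_num = (s + 2.2) + (5) = s + 7.2.
T(s) = (10)/(s + 7.2)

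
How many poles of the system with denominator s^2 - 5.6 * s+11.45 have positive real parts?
Poles: 2.8 + 1.9j, 2.8 - 1.9j. RHP poles (Re>0): 2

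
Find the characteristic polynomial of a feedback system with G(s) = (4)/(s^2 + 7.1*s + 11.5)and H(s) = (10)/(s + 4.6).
Characteristic poly = G_den * H_den + G_num * H_num = (s^3 + 11.7*s^2 + 44.16*s + 52.9) + (40) = s^3 + 11.7*s^2 + 44.16*s + 92.9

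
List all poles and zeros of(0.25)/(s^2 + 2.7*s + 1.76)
Set denominator = 0: s^2 + 2.7*s + 1.76 = (s + 1.1)(s + 1.6) = 0 → Poles: -1.1, -1.6
Numerator is a nonzero constant (0.25) → Zeros: none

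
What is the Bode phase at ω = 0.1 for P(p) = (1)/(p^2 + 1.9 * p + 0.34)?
Substitute p = j*0.1: P(j0.1) = 2.27586 - 1.31034j.
∠P(j0.1) = atan2(Im, Re) = atan2(-1.31034, 2.27586) = -29.93°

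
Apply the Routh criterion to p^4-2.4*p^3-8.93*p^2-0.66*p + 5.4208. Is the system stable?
Routh array:
p^4: [1, -8.93, 5.4208]; p^3: [-2.4, -0.66]; p^2: [-9.205, 5.4208]; p^1: [-2.07335]; p^0: [5.4208]
First column: [1, -2.4, -9.205, -2.07335, 5.4208]. Sign changes = 2.
No, unstable (2 RHP root(s))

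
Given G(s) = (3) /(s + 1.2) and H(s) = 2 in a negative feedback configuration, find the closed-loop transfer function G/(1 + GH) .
Closed-loop T = G/(1+GH).
Numerator: G_num * H_den = 3.
Denominator: G_den * H_den + G_num * H_num = (s + 1.2) + (6) = s + 7.2.
T(s) = (3)/(s + 7.2)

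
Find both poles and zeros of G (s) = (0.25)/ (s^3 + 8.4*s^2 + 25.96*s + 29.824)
Set denominator = 0: s^3 + 8.4*s^2 + 25.96*s + 29.824 = (s + 3.2)(s^2 + 5.2*s + 9.32) = 0 → Poles: -2.6 + 1.6j, -2.6 - 1.6j, -3.2
Numerator is a nonzero constant (0.25) → Zeros: none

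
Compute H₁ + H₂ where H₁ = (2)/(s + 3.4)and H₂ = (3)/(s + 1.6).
Parallel: H = H₁ + H₂ = (n₁·d₂ + n₂·d₁)/(d₁·d₂).
n₁·d₂ = 2*s + 3.2. n₂·d₁ = 3*s + 10.2. Sum = 5*s + 13.4. d₁·d₂ = s^2 + 5*s + 5.44.
H(s) = (5*s + 13.4)/(s^2 + 5*s + 5.44)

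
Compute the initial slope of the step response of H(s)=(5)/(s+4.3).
IVT: y'(0⁺) = lim_{s→∞} s²·Y(s) = lim_{s→∞} s·H(s).
deg(num) = 0, deg(den) = 1, relative degree = 1, so s·H(s) → (leading num)/(leading den) = 5/1 = 5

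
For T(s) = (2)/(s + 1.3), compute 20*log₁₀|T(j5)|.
Substitute s = j*5: T(j5) = 0.0974148 - 0.374672j.
|T(j5)| = sqrt(Re² + Im²) = 0.3871.
20*log₁₀(0.3871) = -8.24 dB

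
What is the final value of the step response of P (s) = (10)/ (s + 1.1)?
FVT: lim_{t→∞} y(t) = lim_{s→0} s*Y(s) where Y(s) = P(s)/s.
= lim_{s→0} P(s) = P(0) = num(0)/den(0) = 10/1.1 = 9.091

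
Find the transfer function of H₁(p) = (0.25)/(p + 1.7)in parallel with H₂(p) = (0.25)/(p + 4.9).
Parallel: H = H₁ + H₂ = (n₁·d₂ + n₂·d₁)/(d₁·d₂).
n₁·d₂ = 0.25*p + 1.225. n₂·d₁ = 0.25*p + 0.425. Sum = 0.5*p + 1.65. d₁·d₂ = p^2 + 6.6*p + 8.33.
H(p) = (0.5*p + 1.65)/(p^2 + 6.6*p + 8.33)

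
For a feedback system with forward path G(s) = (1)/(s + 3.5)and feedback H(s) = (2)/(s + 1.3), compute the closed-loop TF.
Closed-loop T = G/(1+GH).
Numerator: G_num * H_den = s + 1.3.
Denominator: G_den * H_den + G_num * H_num = (s^2 + 4.8*s + 4.55) + (2) = s^2 + 4.8*s + 6.55.
T(s) = (s + 1.3)/(s^2 + 4.8*s + 6.55)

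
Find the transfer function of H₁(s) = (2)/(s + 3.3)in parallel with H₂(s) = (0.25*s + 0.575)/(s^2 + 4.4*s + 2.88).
Parallel: H = H₁ + H₂ = (n₁·d₂ + n₂·d₁)/(d₁·d₂).
n₁·d₂ = 2*s^2 + 8.8*s + 5.76. n₂·d₁ = 0.25*s^2 + 1.4*s + 1.8975. Sum = 2.25*s^2 + 10.2*s + 7.6575. d₁·d₂ = s^3 + 7.7*s^2 + 17.4*s + 9.504.
H(s) = (2.25*s^2 + 10.2*s + 7.6575)/(s^3 + 7.7*s^2 + 17.4*s + 9.504)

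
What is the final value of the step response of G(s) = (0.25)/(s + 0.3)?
FVT: lim_{t→∞} y(t) = lim_{s→0} s*Y(s) where Y(s) = G(s)/s.
= lim_{s→0} G(s) = G(0) = num(0)/den(0) = 0.25/0.3 = 0.8333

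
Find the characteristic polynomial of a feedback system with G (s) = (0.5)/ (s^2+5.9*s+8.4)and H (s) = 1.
Characteristic poly = G_den * H_den + G_num * H_num = (s^2 + 5.9*s + 8.4) + (0.5) = s^2 + 5.9*s + 8.9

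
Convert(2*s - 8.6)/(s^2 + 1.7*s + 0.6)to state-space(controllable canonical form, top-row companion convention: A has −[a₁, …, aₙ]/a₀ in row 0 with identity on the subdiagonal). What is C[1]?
Reachable canonical form: C = numerator coefficients (right-aligned, zero-padded to length n).
num = 2*s - 8.6, C = [[2, -8.6]].
C[1] = -8.6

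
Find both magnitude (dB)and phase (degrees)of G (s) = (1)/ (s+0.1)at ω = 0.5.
Substitute s = j*0.5: G(j0.5) = 0.384615 - 1.92308j.
|G| = 20*log₁₀(sqrt(Re²+Im²)) = 5.85 dB.
∠G = atan2(Im, Re) = -78.69°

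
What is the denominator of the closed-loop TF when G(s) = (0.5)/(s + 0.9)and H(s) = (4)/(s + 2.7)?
Characteristic poly = G_den * H_den + G_num * H_num = (s^2 + 3.6*s + 2.43) + (2) = s^2 + 3.6*s + 4.43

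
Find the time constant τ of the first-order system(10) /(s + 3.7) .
First-order system: τ = -1/pole. Pole = -3.7. τ = -1/(-3.7) = 0.2703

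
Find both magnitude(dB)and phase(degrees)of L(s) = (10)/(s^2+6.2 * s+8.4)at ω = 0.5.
Substitute s = j*0.5: L(j0.5) = 1.07191 - 0.40772j.
|L| = 20*log₁₀(sqrt(Re²+Im²)) = 1.19 dB.
∠L = atan2(Im, Re) = -20.83°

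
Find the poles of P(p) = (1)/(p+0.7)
Set denominator = 0: p + 0.7 = 0 → Poles: -0.7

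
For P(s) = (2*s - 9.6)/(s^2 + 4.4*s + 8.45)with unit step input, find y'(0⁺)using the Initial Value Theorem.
IVT: y'(0⁺) = lim_{s→∞} s²·Y(s) = lim_{s→∞} s·P(s).
deg(num) = 1, deg(den) = 2, relative degree = 1, so s·P(s) → (leading num)/(leading den) = 2/1 = 2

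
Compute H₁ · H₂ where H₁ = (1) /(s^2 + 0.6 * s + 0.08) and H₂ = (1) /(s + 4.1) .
Series: H = H₁ · H₂ = (n₁·n₂)/(d₁·d₂).
Num: n₁·n₂ = 1. Den: d₁·d₂ = s^3 + 4.7*s^2 + 2.54*s + 0.328.
H(s) = (1)/(s^3 + 4.7*s^2 + 2.54*s + 0.328)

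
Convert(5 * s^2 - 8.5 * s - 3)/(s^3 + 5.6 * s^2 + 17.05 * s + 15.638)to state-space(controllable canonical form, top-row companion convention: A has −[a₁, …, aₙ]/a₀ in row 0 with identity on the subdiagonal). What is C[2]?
Reachable canonical form: C = numerator coefficients (right-aligned, zero-padded to length n).
num = 5*s^2 - 8.5*s - 3, C = [[5, -8.5, -3]].
C[2] = -3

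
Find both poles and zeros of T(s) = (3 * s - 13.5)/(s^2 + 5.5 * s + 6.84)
Set denominator = 0: s^2 + 5.5*s + 6.84 = (s + 1.9)(s + 3.6) = 0 → Poles: -1.9, -3.6
Set numerator = 0: 3*s - 13.5 = 0 → Zeros: 4.5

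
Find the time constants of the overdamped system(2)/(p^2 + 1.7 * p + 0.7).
Overdamped: real poles at -1, -0.7. τ = -1/pole → τ₁ = 1, τ₂ = 1.429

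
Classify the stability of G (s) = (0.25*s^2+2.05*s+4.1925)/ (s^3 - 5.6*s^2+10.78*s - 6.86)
Denominator: s^3 - 5.6*s^2 + 10.78*s - 6.86 = (s - 1.4)(s^2 - 4.2*s + 4.9). Poles: 1.4, 2.1 + 0.7j, 2.1 - 0.7j. Unstable (3 pole(s) in RHP)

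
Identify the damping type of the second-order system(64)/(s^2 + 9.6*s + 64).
Standard form: ωn²/(s²+2ζωn·s+ωn²) gives ωn=8, ζ=0.6.
Underdamped (ζ = 0.6 < 1)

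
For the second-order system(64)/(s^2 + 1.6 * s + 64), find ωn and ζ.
Standard form: ωn²/(s²+2ζωn·s+ωn²).
const=64=ωn² → ωn=8, s coeff=1.6=2ζωn → ζ=0.1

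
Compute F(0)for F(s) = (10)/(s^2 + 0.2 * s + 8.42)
DC gain = F(0) = num(0)/den(0) = 10/8.42 = 1.188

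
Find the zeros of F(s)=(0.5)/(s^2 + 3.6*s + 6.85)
Numerator is a nonzero constant (0.5) → Zeros: none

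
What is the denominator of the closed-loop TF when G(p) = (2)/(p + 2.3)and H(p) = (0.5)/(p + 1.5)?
Characteristic poly = G_den * H_den + G_num * H_num = (p^2 + 3.8*p + 3.45) + (1) = p^2 + 3.8*p + 4.45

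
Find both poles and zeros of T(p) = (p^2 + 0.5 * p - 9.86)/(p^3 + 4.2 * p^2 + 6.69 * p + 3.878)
Set denominator = 0: p^3 + 4.2*p^2 + 6.69*p + 3.878 = (p + 1.4)(p^2 + 2.8*p + 2.77) = 0 → Poles: -1.4, -1.4 + 0.9j, -1.4 - 0.9j
Set numerator = 0: p^2 + 0.5*p - 9.86 = (p + 3.4)(p - 2.9) = 0 → Zeros: -3.4, 2.9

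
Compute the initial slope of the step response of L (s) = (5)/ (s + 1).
IVT: y'(0⁺) = lim_{s→∞} s²·Y(s) = lim_{s→∞} s·L(s).
deg(num) = 0, deg(den) = 1, relative degree = 1, so s·L(s) → (leading num)/(leading den) = 5/1 = 5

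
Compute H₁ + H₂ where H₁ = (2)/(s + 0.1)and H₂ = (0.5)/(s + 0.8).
Parallel: H = H₁ + H₂ = (n₁·d₂ + n₂·d₁)/(d₁·d₂).
n₁·d₂ = 2*s + 1.6. n₂·d₁ = 0.5*s + 0.05. Sum = 2.5*s + 1.65. d₁·d₂ = s^2 + 0.9*s + 0.08.
H(s) = (2.5*s + 1.65)/(s^2 + 0.9*s + 0.08)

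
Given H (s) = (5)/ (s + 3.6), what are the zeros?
Numerator is a nonzero constant (5) → Zeros: none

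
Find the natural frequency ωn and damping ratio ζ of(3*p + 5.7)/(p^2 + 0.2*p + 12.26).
Underdamped: complex pole -0.1 + 3.5j. ωn = |pole| = 3.501, ζ = -Re(pole)/ωn = 0.02856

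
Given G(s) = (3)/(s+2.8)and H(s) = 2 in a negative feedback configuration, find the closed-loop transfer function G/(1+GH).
Closed-loop T = G/(1+GH).
Numerator: G_num * H_den = 3.
Denominator: G_den * H_den + G_num * H_num = (s + 2.8) + (6) = s + 8.8.
T(s) = (3)/(s + 8.8)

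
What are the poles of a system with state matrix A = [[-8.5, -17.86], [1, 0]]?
Eigenvalues solve det(λI - A) = 0.
Characteristic polynomial: λ^2 + 8.5*λ + 17.86 = 0.
Factor: (λ + 4.7)(λ + 3.8) = 0.
Roots: -3.8, -4.7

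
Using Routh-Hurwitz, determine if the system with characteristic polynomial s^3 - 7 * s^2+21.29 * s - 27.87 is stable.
Routh array:
s^3: [1, 21.29]; s^2: [-7, -27.87]; s^1: [17.3086]; s^0: [-27.87]
First column: [1, -7, 17.3086, -27.87]. Sign changes = 3.
No, unstable (3 RHP root(s))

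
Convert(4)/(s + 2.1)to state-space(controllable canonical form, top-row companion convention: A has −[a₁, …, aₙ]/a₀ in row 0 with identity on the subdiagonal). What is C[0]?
Reachable canonical form: C = numerator coefficients (right-aligned, zero-padded to length n).
num = 4, C = [[4]].
C[0] = 4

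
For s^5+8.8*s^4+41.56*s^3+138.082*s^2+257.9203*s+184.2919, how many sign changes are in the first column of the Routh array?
Routh array:
s^5: [1, 41.56, 257.9203]; s^4: [8.8, 138.082, 184.2919]; s^3: [25.8689, 236.978]; s^2: [57.4675, 184.2919]; s^1: [154.019]; s^0: [184.2919]
First column: [1, 8.8, 25.8689, 57.4675, 154.019, 184.2919]. Sign changes = 0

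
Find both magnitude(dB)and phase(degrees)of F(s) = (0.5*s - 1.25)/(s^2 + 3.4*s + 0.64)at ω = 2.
Substitute s = j*2: F(j2) = 0.191206 + 0.0893453j.
|F| = 20*log₁₀(sqrt(Re²+Im²)) = -13.51 dB.
∠F = atan2(Im, Re) = 25.05°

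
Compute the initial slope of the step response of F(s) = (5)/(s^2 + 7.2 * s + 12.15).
IVT: y'(0⁺) = lim_{s→∞} s²·Y(s) = lim_{s→∞} s·F(s).
deg(num) = 0, deg(den) = 2, relative degree = 2 ≥ 2, so s·F(s) → 0. Initial slope = 0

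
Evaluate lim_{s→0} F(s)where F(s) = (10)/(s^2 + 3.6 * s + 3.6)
DC gain = F(0) = num(0)/den(0) = 10/3.6 = 2.778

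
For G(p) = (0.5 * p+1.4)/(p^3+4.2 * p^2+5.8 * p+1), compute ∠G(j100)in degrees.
Substitute p = j*100: G(j100) = -4.99996e-05 - 7.00339e-07j.
∠G(j100) = atan2(Im, Re) = atan2(-7.00339e-07, -4.99996e-05) = -179.20°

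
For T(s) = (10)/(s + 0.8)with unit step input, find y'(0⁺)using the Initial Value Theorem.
IVT: y'(0⁺) = lim_{s→∞} s²·Y(s) = lim_{s→∞} s·T(s).
deg(num) = 0, deg(den) = 1, relative degree = 1, so s·T(s) → (leading num)/(leading den) = 10/1 = 10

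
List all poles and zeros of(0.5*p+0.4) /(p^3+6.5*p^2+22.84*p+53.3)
Set denominator = 0: p^3 + 6.5*p^2 + 22.84*p + 53.3 = (p + 4.1)(p^2 + 2.4*p + 13) = 0 → Poles: -1.2 + 3.4j, -1.2 - 3.4j, -4.1
Set numerator = 0: 0.5*p + 0.4 = 0 → Zeros: -0.8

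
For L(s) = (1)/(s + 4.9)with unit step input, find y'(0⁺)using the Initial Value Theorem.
IVT: y'(0⁺) = lim_{s→∞} s²·Y(s) = lim_{s→∞} s·L(s).
deg(num) = 0, deg(den) = 1, relative degree = 1, so s·L(s) → (leading num)/(leading den) = 1/1 = 1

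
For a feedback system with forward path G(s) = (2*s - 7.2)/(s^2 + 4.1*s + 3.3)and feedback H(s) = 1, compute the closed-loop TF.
Closed-loop T = G/(1+GH).
Numerator: G_num * H_den = 2*s - 7.2.
Denominator: G_den * H_den + G_num * H_num = (s^2 + 4.1*s + 3.3) + (2*s - 7.2) = s^2 + 6.1*s - 3.9.
T(s) = (2*s - 7.2)/(s^2 + 6.1*s - 3.9)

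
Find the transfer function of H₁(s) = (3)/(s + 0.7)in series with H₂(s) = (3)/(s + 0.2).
Series: H = H₁ · H₂ = (n₁·n₂)/(d₁·d₂).
Num: n₁·n₂ = 9. Den: d₁·d₂ = s^2 + 0.9*s + 0.14.
H(s) = (9)/(s^2 + 0.9*s + 0.14)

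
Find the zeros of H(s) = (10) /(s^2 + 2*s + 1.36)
Numerator is a nonzero constant (10) → Zeros: none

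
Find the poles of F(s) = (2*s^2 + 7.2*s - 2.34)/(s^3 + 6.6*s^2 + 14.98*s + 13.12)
Set denominator = 0: s^3 + 6.6*s^2 + 14.98*s + 13.12 = (s + 3.2)(s^2 + 3.4*s + 4.1) = 0 → Poles: -1.7 + 1.1j, -1.7 - 1.1j, -3.2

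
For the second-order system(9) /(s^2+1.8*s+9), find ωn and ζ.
Standard form: ωn²/(s²+2ζωn·s+ωn²).
const=9=ωn² → ωn=3, s coeff=1.8=2ζωn → ζ=0.3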